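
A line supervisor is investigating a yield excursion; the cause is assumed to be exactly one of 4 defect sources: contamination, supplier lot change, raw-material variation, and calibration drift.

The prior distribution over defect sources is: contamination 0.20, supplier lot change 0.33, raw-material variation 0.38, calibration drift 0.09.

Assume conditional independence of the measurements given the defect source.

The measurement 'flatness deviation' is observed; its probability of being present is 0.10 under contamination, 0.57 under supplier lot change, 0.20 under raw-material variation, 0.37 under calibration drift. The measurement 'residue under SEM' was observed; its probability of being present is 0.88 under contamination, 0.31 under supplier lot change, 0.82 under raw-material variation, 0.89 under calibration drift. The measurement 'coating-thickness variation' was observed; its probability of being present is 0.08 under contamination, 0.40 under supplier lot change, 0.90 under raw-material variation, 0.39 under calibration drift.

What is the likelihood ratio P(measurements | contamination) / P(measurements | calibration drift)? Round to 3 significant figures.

Joint likelihood of the measurement pattern under each hypothesis:
  contamination: 0.10 × 0.88 × 0.08 = 0.00704
  calibration drift: 0.37 × 0.89 × 0.39 = 0.12843
Bayes factor = 0.00704 / 0.12843 ≈ 0.0548

0.0548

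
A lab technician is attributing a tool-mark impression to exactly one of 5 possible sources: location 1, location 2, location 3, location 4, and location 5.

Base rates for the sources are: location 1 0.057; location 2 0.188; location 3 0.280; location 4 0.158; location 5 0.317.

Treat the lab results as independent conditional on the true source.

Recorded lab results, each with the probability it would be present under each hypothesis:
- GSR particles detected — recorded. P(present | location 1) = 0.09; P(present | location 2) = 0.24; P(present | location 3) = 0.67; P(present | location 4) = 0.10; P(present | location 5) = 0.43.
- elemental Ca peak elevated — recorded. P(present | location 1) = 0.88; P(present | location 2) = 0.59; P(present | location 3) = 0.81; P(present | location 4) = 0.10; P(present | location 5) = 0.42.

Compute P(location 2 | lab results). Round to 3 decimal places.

0.110

By Bayes' rule with conditional independence, the unnormalized weight for each hypothesis is prior × ∏ likelihoods:
  location 1: 0.057 × 0.09 × 0.88 = 0.0045144
  location 2: 0.188 × 0.24 × 0.59 = 0.026621
  location 3: 0.280 × 0.67 × 0.81 = 0.15196
  location 4: 0.158 × 0.10 × 0.10 = 0.00158
  location 5: 0.317 × 0.43 × 0.42 = 0.05725
The unnormalized weights sum to 0.24192.
P(location 2 | evidence) = 0.026621 / 0.24192 ≈ 0.110.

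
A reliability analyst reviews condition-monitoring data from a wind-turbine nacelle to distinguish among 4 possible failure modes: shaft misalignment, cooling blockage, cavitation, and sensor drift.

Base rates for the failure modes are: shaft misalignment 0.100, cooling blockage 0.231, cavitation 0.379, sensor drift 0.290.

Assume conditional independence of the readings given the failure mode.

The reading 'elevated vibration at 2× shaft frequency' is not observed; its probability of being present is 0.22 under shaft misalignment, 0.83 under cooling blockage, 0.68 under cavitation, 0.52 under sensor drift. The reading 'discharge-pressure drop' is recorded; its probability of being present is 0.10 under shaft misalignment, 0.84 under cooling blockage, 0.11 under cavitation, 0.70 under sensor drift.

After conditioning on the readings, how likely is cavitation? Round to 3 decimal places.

0.088

Multiply each prior by the joint likelihood of the reading pattern (using 1 − P(present | H) for each absent reading):
  shaft misalignment: 0.100 × (1 − 0.22) × 0.10 = 0.0078
  cooling blockage: 0.231 × (1 − 0.83) × 0.84 = 0.032987
  cavitation: 0.379 × (1 − 0.68) × 0.11 = 0.013341
  sensor drift: 0.290 × (1 − 0.52) × 0.70 = 0.09744
Normalizing constant Z = 0.0078 + 0.032987 + 0.013341 + 0.09744 = 0.15157.
P(cavitation | evidence) = 0.013341 / 0.15157 ≈ 0.088.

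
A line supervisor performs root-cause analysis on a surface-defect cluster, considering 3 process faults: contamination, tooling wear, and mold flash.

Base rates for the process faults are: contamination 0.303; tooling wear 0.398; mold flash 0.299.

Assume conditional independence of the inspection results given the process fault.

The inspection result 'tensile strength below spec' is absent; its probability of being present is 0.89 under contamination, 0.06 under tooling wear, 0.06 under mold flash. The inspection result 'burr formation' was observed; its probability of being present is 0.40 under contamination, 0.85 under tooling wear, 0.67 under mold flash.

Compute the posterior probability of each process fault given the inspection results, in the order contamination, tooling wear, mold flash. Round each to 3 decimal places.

For each hypothesis, the unnormalized posterior weight is prior × product of the inspection result likelihoods (using 1 − P(present | H) for each absent inspection result):
  contamination: 0.303 × (1 − 0.89) × 0.40 = 0.013332
  tooling wear: 0.398 × (1 − 0.06) × 0.85 = 0.318
  mold flash: 0.299 × (1 − 0.06) × 0.67 = 0.18831
Normalizing constant Z = 0.013332 + 0.318 + 0.18831 = 0.51964.
P(contamination | evidence) = 0.013332 / 0.51964 ≈ 0.026
P(tooling wear | evidence) = 0.318 / 0.51964 ≈ 0.612
P(mold flash | evidence) = 0.18831 / 0.51964 ≈ 0.362

0.026, 0.612, 0.362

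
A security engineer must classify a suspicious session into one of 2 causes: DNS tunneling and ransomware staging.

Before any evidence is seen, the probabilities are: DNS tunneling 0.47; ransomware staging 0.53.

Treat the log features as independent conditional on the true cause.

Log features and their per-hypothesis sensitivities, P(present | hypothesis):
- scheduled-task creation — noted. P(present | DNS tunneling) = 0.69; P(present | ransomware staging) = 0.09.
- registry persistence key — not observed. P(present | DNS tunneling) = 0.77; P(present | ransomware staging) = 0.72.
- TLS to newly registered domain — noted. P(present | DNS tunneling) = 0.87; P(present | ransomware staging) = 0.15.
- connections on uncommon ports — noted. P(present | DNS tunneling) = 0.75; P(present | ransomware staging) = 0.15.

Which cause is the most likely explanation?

DNS tunneling

For each hypothesis, the unnormalized posterior weight is prior × product of the log feature likelihoods (using 1 − P(present | H) for each absent log feature):
  DNS tunneling: 0.47 × 0.69 × (1 − 0.77) × 0.87 × 0.75 = 0.048669
  ransomware staging: 0.53 × 0.09 × (1 − 0.72) × 0.15 × 0.15 = 0.00030051
The unnormalized weights sum to 0.04897.
P(DNS tunneling | evidence) ≈ 0.048669 / 0.04897 ≈ 0.994
P(ransomware staging | evidence) ≈ 0.00030051 / 0.04897 ≈ 0.006
The largest is 0.994, so DNS tunneling is most probable.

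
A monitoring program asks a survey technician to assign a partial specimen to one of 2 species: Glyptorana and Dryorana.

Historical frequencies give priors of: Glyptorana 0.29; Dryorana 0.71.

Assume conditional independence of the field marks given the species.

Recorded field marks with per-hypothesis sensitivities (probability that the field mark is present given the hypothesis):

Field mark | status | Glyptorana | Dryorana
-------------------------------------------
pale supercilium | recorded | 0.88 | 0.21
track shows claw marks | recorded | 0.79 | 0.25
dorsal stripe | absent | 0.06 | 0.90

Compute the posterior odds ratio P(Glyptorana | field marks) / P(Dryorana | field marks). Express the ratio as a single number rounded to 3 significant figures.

50.8

Unnormalized posterior weight (prior times the field mark likelihoods) for each of the two hypotheses (using 1 − P(present | H) for each absent field mark):
  Glyptorana: 0.29 × 0.88 × 0.79 × (1 − 0.06) = 0.18951
  Dryorana: 0.71 × 0.21 × 0.25 × (1 − 0.90) = 0.0037275
Posterior odds = 0.18951 / 0.0037275 ≈ 50.8.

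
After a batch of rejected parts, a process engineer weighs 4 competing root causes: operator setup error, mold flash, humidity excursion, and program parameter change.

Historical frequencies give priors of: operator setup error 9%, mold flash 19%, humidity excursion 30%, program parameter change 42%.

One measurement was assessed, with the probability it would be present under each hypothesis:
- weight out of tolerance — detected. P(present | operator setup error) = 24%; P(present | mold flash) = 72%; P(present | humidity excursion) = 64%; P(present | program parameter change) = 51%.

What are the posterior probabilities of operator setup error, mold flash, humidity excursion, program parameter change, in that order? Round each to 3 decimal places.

0.038, 0.242, 0.340, 0.379

By Bayes' rule, the unnormalized weight for each hypothesis is prior × likelihood:
  operator setup error: 0.09 × 0.24 = 0.0216
  mold flash: 0.19 × 0.72 = 0.1368
  humidity excursion: 0.30 × 0.64 = 0.192
  program parameter change: 0.42 × 0.51 = 0.2142
Marginal likelihood of the evidence = 0.5646.
P(operator setup error | evidence) = 0.0216 / 0.5646 ≈ 0.038
P(mold flash | evidence) = 0.1368 / 0.5646 ≈ 0.242
P(humidity excursion | evidence) = 0.192 / 0.5646 ≈ 0.340
P(program parameter change | evidence) = 0.2142 / 0.5646 ≈ 0.379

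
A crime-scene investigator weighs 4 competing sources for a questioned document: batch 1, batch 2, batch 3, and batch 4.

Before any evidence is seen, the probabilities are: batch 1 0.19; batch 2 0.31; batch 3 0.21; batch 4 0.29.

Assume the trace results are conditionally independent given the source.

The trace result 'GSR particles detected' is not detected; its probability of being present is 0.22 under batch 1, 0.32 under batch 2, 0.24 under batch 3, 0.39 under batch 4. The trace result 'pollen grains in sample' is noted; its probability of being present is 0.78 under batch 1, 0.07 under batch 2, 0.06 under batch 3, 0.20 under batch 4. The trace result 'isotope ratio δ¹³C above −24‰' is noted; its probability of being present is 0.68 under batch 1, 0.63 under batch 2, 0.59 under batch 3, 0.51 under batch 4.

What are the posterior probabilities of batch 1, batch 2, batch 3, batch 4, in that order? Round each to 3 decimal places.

0.704, 0.083, 0.051, 0.162

By Bayes' rule with conditional independence, the unnormalized weight for each hypothesis is prior × ∏ likelihoods (using 1 − P(present | H) for each absent trace result):
  batch 1: 0.19 × (1 − 0.22) × 0.78 × 0.68 = 0.078605
  batch 2: 0.31 × (1 − 0.32) × 0.07 × 0.63 = 0.0092963
  batch 3: 0.21 × (1 − 0.24) × 0.06 × 0.59 = 0.0056498
  batch 4: 0.29 × (1 − 0.39) × 0.20 × 0.51 = 0.018044
Normalizing constant Z = 0.078605 + 0.0092963 + 0.0056498 + 0.018044 = 0.1116.
P(batch 1 | evidence) = 0.078605 / 0.1116 ≈ 0.704
P(batch 2 | evidence) = 0.0092963 / 0.1116 ≈ 0.083
P(batch 3 | evidence) = 0.0056498 / 0.1116 ≈ 0.051
P(batch 4 | evidence) = 0.018044 / 0.1116 ≈ 0.162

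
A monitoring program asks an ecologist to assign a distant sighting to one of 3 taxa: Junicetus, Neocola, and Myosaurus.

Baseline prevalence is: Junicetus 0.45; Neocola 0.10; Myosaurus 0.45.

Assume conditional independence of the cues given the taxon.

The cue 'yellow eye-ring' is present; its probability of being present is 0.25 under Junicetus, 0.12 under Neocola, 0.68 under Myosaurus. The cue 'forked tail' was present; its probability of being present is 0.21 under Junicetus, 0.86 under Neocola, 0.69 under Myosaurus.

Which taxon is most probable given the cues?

Myosaurus

For each hypothesis, the unnormalized posterior weight is prior × product of the cue likelihoods:
  Junicetus: 0.45 × 0.25 × 0.21 = 0.023625
  Neocola: 0.10 × 0.12 × 0.86 = 0.01032
  Myosaurus: 0.45 × 0.68 × 0.69 = 0.21114
Normalizing constant Z = 0.023625 + 0.01032 + 0.21114 = 0.24509.
P(Junicetus | evidence) ≈ 0.023625 / 0.24509 ≈ 0.096
P(Neocola | evidence) ≈ 0.01032 / 0.24509 ≈ 0.042
P(Myosaurus | evidence) ≈ 0.21114 / 0.24509 ≈ 0.861
The largest is 0.861, so Myosaurus is most probable.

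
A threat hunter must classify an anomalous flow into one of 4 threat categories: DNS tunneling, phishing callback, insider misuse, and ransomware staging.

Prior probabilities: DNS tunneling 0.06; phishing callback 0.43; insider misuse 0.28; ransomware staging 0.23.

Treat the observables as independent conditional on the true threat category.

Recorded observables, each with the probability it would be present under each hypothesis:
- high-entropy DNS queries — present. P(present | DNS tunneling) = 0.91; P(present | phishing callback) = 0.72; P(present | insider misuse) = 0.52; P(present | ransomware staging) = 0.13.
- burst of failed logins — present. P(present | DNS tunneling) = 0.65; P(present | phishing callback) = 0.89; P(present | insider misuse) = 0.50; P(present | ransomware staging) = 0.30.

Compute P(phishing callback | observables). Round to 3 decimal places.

By Bayes' rule with conditional independence, the unnormalized weight for each hypothesis is prior × ∏ likelihoods:
  DNS tunneling: 0.06 × 0.91 × 0.65 = 0.03549
  phishing callback: 0.43 × 0.72 × 0.89 = 0.27554
  insider misuse: 0.28 × 0.52 × 0.50 = 0.0728
  ransomware staging: 0.23 × 0.13 × 0.30 = 0.00897
Marginal likelihood of the evidence = 0.3928.
P(phishing callback | evidence) = 0.27554 / 0.3928 ≈ 0.701.

0.701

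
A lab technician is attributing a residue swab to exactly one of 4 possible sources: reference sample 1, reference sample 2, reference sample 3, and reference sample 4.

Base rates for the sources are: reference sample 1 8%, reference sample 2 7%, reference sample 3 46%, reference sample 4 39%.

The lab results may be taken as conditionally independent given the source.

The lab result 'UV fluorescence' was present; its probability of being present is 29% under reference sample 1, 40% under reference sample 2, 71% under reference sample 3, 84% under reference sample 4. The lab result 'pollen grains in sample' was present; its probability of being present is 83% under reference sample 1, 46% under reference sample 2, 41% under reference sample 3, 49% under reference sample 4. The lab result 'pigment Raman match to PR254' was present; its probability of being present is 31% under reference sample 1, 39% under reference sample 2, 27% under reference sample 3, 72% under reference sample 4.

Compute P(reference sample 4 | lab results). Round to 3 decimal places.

For each hypothesis, the unnormalized posterior weight is prior × product of the lab result likelihoods:
  reference sample 1: 0.08 × 0.29 × 0.83 × 0.31 = 0.0059694
  reference sample 2: 0.07 × 0.40 × 0.46 × 0.39 = 0.0050232
  reference sample 3: 0.46 × 0.71 × 0.41 × 0.27 = 0.036155
  reference sample 4: 0.39 × 0.84 × 0.49 × 0.72 = 0.11558
Normalizing constant Z = 0.0059694 + 0.0050232 + 0.036155 + 0.11558 = 0.16272.
P(reference sample 4 | evidence) = 0.11558 / 0.16272 ≈ 0.710.

0.710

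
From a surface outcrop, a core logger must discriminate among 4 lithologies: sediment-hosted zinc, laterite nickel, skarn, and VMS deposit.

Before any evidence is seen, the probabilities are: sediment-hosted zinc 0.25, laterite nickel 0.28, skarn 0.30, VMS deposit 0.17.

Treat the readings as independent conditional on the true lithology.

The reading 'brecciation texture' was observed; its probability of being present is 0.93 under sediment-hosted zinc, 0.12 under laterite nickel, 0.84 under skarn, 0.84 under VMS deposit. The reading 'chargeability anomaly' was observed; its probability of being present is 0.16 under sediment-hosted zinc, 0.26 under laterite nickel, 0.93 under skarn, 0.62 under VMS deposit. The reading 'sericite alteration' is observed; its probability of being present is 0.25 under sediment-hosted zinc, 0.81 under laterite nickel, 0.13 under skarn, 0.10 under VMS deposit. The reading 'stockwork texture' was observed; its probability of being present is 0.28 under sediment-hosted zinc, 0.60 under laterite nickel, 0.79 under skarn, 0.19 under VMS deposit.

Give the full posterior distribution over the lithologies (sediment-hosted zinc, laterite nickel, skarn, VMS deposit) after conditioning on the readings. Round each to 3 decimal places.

0.080, 0.130, 0.738, 0.052

By Bayes' rule with conditional independence, the unnormalized weight for each hypothesis is prior × ∏ likelihoods:
  sediment-hosted zinc: 0.25 × 0.93 × 0.16 × 0.25 × 0.28 = 0.002604
  laterite nickel: 0.28 × 0.12 × 0.26 × 0.81 × 0.60 = 0.0042457
  skarn: 0.30 × 0.84 × 0.93 × 0.13 × 0.79 = 0.024069
  VMS deposit: 0.17 × 0.84 × 0.62 × 0.10 × 0.19 = 0.0016822
Normalizing constant Z = 0.002604 + 0.0042457 + 0.024069 + 0.0016822 = 0.032601.
P(sediment-hosted zinc | evidence) = 0.002604 / 0.032601 ≈ 0.080
P(laterite nickel | evidence) = 0.0042457 / 0.032601 ≈ 0.130
P(skarn | evidence) = 0.024069 / 0.032601 ≈ 0.738
P(VMS deposit | evidence) = 0.0016822 / 0.032601 ≈ 0.052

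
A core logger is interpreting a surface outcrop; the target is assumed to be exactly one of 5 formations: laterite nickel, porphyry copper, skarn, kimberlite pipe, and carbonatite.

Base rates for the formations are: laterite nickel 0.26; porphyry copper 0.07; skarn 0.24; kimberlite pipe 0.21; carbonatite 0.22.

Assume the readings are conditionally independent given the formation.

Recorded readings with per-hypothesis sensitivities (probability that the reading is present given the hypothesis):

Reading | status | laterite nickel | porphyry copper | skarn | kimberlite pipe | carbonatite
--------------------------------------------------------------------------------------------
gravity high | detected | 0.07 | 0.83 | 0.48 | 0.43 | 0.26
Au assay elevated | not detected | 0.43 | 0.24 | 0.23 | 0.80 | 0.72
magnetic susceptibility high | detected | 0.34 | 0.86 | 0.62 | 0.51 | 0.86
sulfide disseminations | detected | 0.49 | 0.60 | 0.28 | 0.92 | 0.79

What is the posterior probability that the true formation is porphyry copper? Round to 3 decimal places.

Multiply each prior by the joint likelihood of the reading pattern (using 1 − P(present | H) for each absent reading):
  laterite nickel: 0.26 × 0.07 × (1 − 0.43) × 0.34 × 0.49 = 0.0017283
  porphyry copper: 0.07 × 0.83 × (1 − 0.24) × 0.86 × 0.60 = 0.022784
  skarn: 0.24 × 0.48 × (1 − 0.23) × 0.62 × 0.28 = 0.015399
  kimberlite pipe: 0.21 × 0.43 × (1 − 0.80) × 0.51 × 0.92 = 0.0084738
  carbonatite: 0.22 × 0.26 × (1 − 0.72) × 0.86 × 0.79 = 0.010881
Marginal likelihood of the evidence = 0.059267.
P(porphyry copper | evidence) = 0.022784 / 0.059267 ≈ 0.384.

0.384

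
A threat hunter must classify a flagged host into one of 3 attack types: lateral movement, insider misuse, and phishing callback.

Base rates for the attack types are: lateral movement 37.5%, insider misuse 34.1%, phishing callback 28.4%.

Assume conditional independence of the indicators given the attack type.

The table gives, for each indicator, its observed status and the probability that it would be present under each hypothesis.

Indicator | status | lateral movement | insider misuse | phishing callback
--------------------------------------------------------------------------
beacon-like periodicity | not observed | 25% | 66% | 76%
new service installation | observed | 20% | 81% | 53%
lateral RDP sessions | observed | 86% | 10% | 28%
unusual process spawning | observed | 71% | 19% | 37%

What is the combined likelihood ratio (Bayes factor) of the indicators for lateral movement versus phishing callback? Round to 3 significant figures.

Take the product of per-indicator likelihoods under each hypothesis (using 1 − P(present | H) for each absent indicator), then divide.
  lateral movement: (1 − 0.25) × 0.20 × 0.86 × 0.71 = 0.09159
  phishing callback: (1 − 0.76) × 0.53 × 0.28 × 0.37 = 0.013178
Bayes factor = 0.09159 / 0.013178 ≈ 6.95

6.95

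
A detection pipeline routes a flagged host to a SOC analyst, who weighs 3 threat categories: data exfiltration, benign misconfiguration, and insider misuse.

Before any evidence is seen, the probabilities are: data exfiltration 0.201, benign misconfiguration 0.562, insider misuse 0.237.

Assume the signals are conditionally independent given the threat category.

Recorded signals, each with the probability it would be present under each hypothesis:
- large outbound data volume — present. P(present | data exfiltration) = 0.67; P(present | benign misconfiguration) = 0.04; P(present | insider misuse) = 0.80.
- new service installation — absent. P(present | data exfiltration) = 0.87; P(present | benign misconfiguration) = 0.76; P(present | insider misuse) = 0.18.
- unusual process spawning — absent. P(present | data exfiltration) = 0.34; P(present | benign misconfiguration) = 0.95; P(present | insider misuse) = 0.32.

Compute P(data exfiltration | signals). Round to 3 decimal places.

0.098

By Bayes' rule with conditional independence, the unnormalized weight for each hypothesis is prior × ∏ likelihoods (using 1 − P(present | H) for each absent signal):
  data exfiltration: 0.201 × 0.67 × (1 − 0.87) × (1 − 0.34) = 0.011555
  benign misconfiguration: 0.562 × 0.04 × (1 − 0.76) × (1 − 0.95) = 0.00026976
  insider misuse: 0.237 × 0.80 × (1 − 0.18) × (1 − 0.32) = 0.10572
Marginal likelihood of the evidence = 0.11755.
P(data exfiltration | evidence) = 0.011555 / 0.11755 ≈ 0.098.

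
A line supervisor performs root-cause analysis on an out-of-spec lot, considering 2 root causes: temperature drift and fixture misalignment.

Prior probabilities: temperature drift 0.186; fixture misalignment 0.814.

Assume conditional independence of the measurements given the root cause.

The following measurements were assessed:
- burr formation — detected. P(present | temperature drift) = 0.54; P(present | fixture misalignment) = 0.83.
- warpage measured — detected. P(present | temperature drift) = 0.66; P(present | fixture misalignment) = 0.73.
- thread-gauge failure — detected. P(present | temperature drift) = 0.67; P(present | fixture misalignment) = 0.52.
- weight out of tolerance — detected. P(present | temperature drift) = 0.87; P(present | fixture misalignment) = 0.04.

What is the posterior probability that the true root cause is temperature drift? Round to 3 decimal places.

0.790

Multiply each prior by the joint likelihood of the measurement pattern:
  temperature drift: 0.186 × 0.54 × 0.66 × 0.67 × 0.87 = 0.038641
  fixture misalignment: 0.814 × 0.83 × 0.73 × 0.52 × 0.04 = 0.010259
The unnormalized weights sum to 0.048899.
P(temperature drift | evidence) = 0.038641 / 0.048899 ≈ 0.790.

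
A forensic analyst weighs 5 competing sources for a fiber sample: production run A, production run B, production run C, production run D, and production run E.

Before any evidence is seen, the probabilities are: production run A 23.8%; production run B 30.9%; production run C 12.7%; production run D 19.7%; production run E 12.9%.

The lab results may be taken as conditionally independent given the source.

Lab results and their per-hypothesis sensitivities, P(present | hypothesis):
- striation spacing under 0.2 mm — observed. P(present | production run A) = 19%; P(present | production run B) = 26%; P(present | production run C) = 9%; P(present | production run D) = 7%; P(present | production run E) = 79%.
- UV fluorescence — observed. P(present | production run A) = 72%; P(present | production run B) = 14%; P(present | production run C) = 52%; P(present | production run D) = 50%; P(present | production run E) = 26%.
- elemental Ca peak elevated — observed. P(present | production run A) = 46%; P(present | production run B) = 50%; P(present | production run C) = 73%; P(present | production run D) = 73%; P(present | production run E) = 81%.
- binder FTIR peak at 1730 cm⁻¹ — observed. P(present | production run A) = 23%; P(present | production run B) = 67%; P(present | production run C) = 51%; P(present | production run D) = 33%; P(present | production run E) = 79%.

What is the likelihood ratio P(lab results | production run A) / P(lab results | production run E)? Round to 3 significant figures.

Joint likelihood of the lab result pattern under each hypothesis:
  production run A: 0.19 × 0.72 × 0.46 × 0.23 = 0.014473
  production run E: 0.79 × 0.26 × 0.81 × 0.79 = 0.13144
Bayes factor = 0.014473 / 0.13144 ≈ 0.110

0.110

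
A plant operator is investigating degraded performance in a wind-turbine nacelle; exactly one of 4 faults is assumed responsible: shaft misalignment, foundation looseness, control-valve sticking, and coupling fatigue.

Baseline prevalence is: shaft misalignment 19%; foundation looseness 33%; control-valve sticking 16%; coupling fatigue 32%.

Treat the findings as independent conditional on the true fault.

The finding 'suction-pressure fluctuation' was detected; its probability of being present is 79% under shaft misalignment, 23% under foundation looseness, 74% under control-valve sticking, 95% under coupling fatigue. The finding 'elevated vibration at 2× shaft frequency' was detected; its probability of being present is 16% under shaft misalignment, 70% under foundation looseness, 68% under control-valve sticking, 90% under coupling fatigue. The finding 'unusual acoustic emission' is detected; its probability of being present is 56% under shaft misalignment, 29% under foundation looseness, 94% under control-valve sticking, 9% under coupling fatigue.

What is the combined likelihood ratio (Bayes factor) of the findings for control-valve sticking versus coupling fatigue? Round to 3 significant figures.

The Bayes factor is the ratio of the joint likelihoods of the evidence pattern under the two hypotheses.
  control-valve sticking: 0.74 × 0.68 × 0.94 = 0.47301
  coupling fatigue: 0.95 × 0.90 × 0.09 = 0.07695
Bayes factor = 0.47301 / 0.07695 ≈ 6.15

6.15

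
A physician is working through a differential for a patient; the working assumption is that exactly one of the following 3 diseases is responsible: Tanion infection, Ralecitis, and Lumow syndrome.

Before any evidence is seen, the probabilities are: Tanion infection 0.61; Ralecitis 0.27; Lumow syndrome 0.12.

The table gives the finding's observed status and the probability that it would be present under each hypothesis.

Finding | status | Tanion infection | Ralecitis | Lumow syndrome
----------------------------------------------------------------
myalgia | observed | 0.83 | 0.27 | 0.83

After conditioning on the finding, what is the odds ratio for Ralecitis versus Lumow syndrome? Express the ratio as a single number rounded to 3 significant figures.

0.732

Unnormalized posterior weight (prior times the finding likelihood) for each of the two hypotheses:
  Ralecitis: 0.27 × 0.27 = 0.0729
  Lumow syndrome: 0.12 × 0.83 = 0.0996
Posterior odds = 0.0729 / 0.0996 ≈ 0.732.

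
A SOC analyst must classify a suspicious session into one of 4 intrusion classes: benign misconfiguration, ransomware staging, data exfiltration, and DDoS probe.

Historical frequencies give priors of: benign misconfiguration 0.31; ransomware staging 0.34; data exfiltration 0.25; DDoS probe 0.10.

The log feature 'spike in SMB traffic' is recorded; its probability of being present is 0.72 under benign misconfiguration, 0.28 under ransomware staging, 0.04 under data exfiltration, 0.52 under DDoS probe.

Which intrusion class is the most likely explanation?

benign misconfiguration

Multiply each prior by the likelihood of the log feature:
  benign misconfiguration: 0.31 × 0.72 = 0.2232
  ransomware staging: 0.34 × 0.28 = 0.0952
  data exfiltration: 0.25 × 0.04 = 0.01
  DDoS probe: 0.10 × 0.52 = 0.052
Marginal likelihood of the evidence = 0.3804.
P(benign misconfiguration | evidence) ≈ 0.2232 / 0.3804 ≈ 0.587
P(ransomware staging | evidence) ≈ 0.0952 / 0.3804 ≈ 0.250
P(data exfiltration | evidence) ≈ 0.01 / 0.3804 ≈ 0.026
P(DDoS probe | evidence) ≈ 0.052 / 0.3804 ≈ 0.137
The largest is 0.587, so benign misconfiguration is most probable.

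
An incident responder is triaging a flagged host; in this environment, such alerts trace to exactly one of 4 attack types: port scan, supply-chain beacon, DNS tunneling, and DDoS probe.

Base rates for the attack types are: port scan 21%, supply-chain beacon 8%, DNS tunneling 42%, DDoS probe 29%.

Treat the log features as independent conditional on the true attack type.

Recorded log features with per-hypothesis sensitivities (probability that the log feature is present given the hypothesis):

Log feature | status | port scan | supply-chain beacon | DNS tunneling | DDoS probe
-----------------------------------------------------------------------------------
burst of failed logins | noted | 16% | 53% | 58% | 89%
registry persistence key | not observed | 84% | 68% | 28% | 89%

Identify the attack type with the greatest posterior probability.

DNS tunneling

Multiply each prior by the joint likelihood of the log feature pattern (using 1 − P(present | H) for each absent log feature):
  port scan: 0.21 × 0.16 × (1 − 0.84) = 0.005376
  supply-chain beacon: 0.08 × 0.53 × (1 − 0.68) = 0.013568
  DNS tunneling: 0.42 × 0.58 × (1 − 0.28) = 0.17539
  DDoS probe: 0.29 × 0.89 × (1 − 0.89) = 0.028391
Normalizing constant Z = 0.005376 + 0.013568 + 0.17539 + 0.028391 = 0.22273.
P(port scan | evidence) ≈ 0.005376 / 0.22273 ≈ 0.024
P(supply-chain beacon | evidence) ≈ 0.013568 / 0.22273 ≈ 0.061
P(DNS tunneling | evidence) ≈ 0.17539 / 0.22273 ≈ 0.787
P(DDoS probe | evidence) ≈ 0.028391 / 0.22273 ≈ 0.127
The largest is 0.787, so DNS tunneling is most probable.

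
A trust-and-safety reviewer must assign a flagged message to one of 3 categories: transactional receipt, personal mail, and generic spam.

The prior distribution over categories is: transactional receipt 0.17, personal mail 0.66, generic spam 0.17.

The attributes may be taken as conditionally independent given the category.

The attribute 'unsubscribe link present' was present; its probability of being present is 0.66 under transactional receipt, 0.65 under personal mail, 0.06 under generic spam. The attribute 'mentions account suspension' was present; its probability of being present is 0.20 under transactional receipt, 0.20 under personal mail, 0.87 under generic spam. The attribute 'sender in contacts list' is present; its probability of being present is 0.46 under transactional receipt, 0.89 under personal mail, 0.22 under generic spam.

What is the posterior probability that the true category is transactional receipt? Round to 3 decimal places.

0.116

Multiply each prior by the joint likelihood of the attribute pattern:
  transactional receipt: 0.17 × 0.66 × 0.20 × 0.46 = 0.010322
  personal mail: 0.66 × 0.65 × 0.20 × 0.89 = 0.076362
  generic spam: 0.17 × 0.06 × 0.87 × 0.22 = 0.0019523
Normalizing constant Z = 0.010322 + 0.076362 + 0.0019523 = 0.088637.
P(transactional receipt | evidence) = 0.010322 / 0.088637 ≈ 0.116.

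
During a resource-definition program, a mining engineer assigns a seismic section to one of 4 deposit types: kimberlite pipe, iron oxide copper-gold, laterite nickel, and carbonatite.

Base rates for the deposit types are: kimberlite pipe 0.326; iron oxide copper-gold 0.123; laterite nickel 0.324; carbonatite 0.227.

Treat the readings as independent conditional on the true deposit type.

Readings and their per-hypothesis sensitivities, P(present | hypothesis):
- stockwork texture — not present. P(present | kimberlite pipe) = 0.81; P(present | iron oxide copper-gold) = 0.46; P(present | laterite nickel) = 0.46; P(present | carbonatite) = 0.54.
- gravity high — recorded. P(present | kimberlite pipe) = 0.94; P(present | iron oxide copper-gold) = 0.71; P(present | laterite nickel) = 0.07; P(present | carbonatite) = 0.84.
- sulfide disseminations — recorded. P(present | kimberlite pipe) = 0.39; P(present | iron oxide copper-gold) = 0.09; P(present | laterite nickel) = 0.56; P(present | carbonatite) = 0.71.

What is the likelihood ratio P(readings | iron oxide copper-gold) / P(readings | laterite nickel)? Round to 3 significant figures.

1.63

The Bayes factor is the ratio of the joint likelihoods of the reading pattern under the two hypotheses (using 1 − P(present | H) for each absent reading).
  iron oxide copper-gold: (1 − 0.46) × 0.71 × 0.09 = 0.034506
  laterite nickel: (1 − 0.46) × 0.07 × 0.56 = 0.021168
Bayes factor = 0.034506 / 0.021168 ≈ 1.63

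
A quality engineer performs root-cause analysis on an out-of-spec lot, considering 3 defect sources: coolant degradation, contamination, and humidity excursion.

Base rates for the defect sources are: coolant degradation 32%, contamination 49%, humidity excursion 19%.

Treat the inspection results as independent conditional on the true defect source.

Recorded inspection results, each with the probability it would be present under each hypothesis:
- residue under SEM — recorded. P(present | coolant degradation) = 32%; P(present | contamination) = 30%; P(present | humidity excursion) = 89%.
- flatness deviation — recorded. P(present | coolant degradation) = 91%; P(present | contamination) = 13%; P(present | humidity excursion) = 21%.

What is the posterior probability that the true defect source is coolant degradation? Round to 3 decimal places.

Multiply each prior by the joint likelihood of the inspection result pattern:
  coolant degradation: 0.32 × 0.32 × 0.91 = 0.093184
  contamination: 0.49 × 0.30 × 0.13 = 0.01911
  humidity excursion: 0.19 × 0.89 × 0.21 = 0.035511
The unnormalized weights sum to 0.1478.
P(coolant degradation | evidence) = 0.093184 / 0.1478 ≈ 0.630.

0.630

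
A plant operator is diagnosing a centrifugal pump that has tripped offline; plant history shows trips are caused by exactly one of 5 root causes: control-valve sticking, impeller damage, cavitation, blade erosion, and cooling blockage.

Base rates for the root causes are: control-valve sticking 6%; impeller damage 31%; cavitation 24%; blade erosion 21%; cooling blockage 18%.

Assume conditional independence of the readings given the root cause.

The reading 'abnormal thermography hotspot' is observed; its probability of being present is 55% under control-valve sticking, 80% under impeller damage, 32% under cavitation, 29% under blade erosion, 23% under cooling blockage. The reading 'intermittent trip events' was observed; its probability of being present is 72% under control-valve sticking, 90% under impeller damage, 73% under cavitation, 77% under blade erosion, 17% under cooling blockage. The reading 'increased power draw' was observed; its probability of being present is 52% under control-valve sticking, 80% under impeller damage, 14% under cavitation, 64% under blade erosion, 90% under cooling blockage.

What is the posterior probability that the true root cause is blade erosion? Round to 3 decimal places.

0.128

For each hypothesis, the unnormalized posterior weight is prior × product of the reading likelihoods:
  control-valve sticking: 0.06 × 0.55 × 0.72 × 0.52 = 0.012355
  impeller damage: 0.31 × 0.80 × 0.90 × 0.80 = 0.17856
  cavitation: 0.24 × 0.32 × 0.73 × 0.14 = 0.007849
  blade erosion: 0.21 × 0.29 × 0.77 × 0.64 = 0.030012
  cooling blockage: 0.18 × 0.23 × 0.17 × 0.90 = 0.0063342
Marginal likelihood of the evidence = 0.23511.
P(blade erosion | evidence) = 0.030012 / 0.23511 ≈ 0.128.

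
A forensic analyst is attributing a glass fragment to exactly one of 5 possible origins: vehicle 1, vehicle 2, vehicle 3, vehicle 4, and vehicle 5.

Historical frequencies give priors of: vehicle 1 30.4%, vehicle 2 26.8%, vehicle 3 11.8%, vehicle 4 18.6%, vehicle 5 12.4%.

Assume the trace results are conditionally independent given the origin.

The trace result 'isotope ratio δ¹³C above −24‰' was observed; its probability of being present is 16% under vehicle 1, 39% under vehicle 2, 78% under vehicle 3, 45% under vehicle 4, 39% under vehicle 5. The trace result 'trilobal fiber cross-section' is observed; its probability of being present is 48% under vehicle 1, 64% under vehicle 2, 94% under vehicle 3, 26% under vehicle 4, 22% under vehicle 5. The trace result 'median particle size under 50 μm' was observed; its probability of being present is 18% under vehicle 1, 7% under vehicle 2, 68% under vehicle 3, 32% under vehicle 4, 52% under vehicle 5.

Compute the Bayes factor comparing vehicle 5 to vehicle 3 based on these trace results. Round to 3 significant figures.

0.0895

Joint likelihood of the trace result pattern under each hypothesis:
  vehicle 5: 0.39 × 0.22 × 0.52 = 0.044616
  vehicle 3: 0.78 × 0.94 × 0.68 = 0.49858
Bayes factor = 0.044616 / 0.49858 ≈ 0.0895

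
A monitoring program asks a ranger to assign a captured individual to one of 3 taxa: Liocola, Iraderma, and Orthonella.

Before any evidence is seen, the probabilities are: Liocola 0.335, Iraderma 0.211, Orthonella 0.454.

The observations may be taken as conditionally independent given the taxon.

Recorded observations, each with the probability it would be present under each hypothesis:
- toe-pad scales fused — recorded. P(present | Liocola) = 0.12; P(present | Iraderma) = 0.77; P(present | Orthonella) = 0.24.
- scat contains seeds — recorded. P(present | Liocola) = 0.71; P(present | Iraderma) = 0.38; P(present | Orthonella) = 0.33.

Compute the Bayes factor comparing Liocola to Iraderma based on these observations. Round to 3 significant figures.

The Bayes factor is the ratio of the joint likelihoods of the evidence pattern under the two hypotheses.
  Liocola: 0.12 × 0.71 = 0.0852
  Iraderma: 0.77 × 0.38 = 0.2926
Bayes factor = 0.0852 / 0.2926 ≈ 0.291

0.291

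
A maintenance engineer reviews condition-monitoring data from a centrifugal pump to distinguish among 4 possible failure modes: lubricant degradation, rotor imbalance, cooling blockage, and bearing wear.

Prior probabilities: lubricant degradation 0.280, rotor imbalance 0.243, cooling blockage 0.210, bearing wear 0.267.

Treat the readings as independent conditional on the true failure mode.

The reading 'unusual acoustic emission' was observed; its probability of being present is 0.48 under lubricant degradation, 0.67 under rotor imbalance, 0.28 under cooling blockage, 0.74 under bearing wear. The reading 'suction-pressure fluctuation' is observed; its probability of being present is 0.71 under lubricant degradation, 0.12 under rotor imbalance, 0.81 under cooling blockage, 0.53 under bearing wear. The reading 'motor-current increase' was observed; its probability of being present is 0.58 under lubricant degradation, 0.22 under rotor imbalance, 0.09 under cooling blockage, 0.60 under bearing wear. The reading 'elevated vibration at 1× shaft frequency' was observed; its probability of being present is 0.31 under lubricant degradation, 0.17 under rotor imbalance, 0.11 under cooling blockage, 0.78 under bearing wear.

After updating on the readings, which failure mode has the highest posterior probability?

For each hypothesis, the unnormalized posterior weight is prior × product of the reading likelihoods:
  lubricant degradation: 0.280 × 0.48 × 0.71 × 0.58 × 0.31 = 0.017157
  rotor imbalance: 0.243 × 0.67 × 0.12 × 0.22 × 0.17 = 0.00073069
  cooling blockage: 0.210 × 0.28 × 0.81 × 0.09 × 0.11 = 0.00047152
  bearing wear: 0.267 × 0.74 × 0.53 × 0.60 × 0.78 = 0.049008
Normalizing constant Z = 0.017157 + 0.00073069 + 0.00047152 + 0.049008 = 0.067367.
P(lubricant degradation | evidence) ≈ 0.017157 / 0.067367 ≈ 0.255
P(rotor imbalance | evidence) ≈ 0.00073069 / 0.067367 ≈ 0.011
P(cooling blockage | evidence) ≈ 0.00047152 / 0.067367 ≈ 0.007
P(bearing wear | evidence) ≈ 0.049008 / 0.067367 ≈ 0.727
The largest is 0.727, so bearing wear is most probable.

bearing wear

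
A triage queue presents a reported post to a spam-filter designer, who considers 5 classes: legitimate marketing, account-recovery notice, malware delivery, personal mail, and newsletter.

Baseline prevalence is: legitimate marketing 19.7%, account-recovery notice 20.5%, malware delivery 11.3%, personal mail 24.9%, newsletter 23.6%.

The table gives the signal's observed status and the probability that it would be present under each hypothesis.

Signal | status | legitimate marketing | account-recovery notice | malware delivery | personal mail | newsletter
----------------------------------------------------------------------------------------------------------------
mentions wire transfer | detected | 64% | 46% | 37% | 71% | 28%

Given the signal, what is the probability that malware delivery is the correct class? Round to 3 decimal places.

By Bayes' rule, the unnormalized weight for each hypothesis is prior × likelihood:
  legitimate marketing: 0.197 × 0.64 = 0.12608
  account-recovery notice: 0.205 × 0.46 = 0.0943
  malware delivery: 0.113 × 0.37 = 0.04181
  personal mail: 0.249 × 0.71 = 0.17679
  newsletter: 0.236 × 0.28 = 0.06608
The unnormalized weights sum to 0.50506.
P(malware delivery | evidence) = 0.04181 / 0.50506 ≈ 0.083.

0.083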